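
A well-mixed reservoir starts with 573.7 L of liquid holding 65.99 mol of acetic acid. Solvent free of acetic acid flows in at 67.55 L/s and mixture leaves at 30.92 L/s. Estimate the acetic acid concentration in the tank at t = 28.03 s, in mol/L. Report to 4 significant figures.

0.01734 mol/L

Total volume: dV/dt = Q_in − Q_out = 36.6300 L/s, so V(t) = 573.7 + 36.6300 t and V(28.03) = 1600.44 L.
No acetic acid enters, so dm/dt = −Q_out · (m/V).
dm/m = −Q_out dt/(V₀ + 36.6300 t); integrating gives ln(m/m₀) = −(Q_out/(Q_in−Q_out)) ln(V/V₀).
m = m₀ (V₀/V)^(Q_out/(Q_in−Q_out)) = 65.99 × (573.7/1600.44)^(0.844117) = 27.7574 mol.
C = m/V = 27.7574/1600.44 = 0.0173436 mol/L.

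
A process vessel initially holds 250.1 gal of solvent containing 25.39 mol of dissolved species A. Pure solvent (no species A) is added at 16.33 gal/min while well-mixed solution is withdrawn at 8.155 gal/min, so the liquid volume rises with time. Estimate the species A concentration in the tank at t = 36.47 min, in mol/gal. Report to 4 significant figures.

0.02117 mol/gal

Let m(t) be the amount of species A. Volume: V(t) = V₀ + (Q_in − Q_out) t = 250.1 + 8.17500 t; V(36.47) = 548.242 gal.
Solute balance: dm/dt = 0 − Q_out C = −Q_out m/V(t).
Separate: dm/m = −Q_out dt/V(t) ⇒ ln(m/m₀) = −(Q_out/(Q_in−Q_out)) ln(V/V₀).
m = m₀ (V₀/V)^(Q_out/(Q_in−Q_out)) = 25.39 × (250.1/548.242)^(0.997554) = 11.6048 mol.
C = m/V = 11.6048/548.242 = 0.0211673 mol/gal.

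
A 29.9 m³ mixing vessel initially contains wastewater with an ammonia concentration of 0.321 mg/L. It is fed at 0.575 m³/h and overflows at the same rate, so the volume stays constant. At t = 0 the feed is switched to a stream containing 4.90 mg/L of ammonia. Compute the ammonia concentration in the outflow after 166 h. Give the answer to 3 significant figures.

4.71 mg/L

Accumulation = in − out for the solute gives V dC/dt = Q(C_in − C).
Time constant τ = V/Q = 29.9/0.575 = 52.000 h.
Integrating: C(t) = C_in + (C₀ − C_in) e^(−t/τ).
C(166) = 4.90 + (0.321 − 4.90)·e^(−166/52.000) = 4.90 + (-4.5790)·0.041077 = 4.7119 mg/L.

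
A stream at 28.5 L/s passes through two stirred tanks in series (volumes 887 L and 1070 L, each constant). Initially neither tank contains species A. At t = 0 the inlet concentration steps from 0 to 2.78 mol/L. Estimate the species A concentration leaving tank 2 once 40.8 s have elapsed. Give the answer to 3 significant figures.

Species balance on tank i: dCᵢ/dt = (Cᵢ₋₁ − Cᵢ)/τᵢ with τᵢ = Vᵢ/Q.
τ₁ = 887/28.5 = 31.123 s; τ₂ = 1070/28.5 = 37.544 s.
Solving the cascade with C₁(0)=C₂(0)=0 gives C₂(t) = C_in[1 − (τ₁ e^(−t/τ₁) − τ₂ e^(−t/τ₂))/(τ₁ − τ₂)].
At t = 40.8: e^(−t/τ₁) = 0.26957, e^(−t/τ₂) = 0.33732.
C₂ = 2.78·[1 − (31.123·0.26957 − 37.544·0.33732)/(-6.4211)] = 2.78·0.33430 = 0.92934 mol/L.

0.929 mol/L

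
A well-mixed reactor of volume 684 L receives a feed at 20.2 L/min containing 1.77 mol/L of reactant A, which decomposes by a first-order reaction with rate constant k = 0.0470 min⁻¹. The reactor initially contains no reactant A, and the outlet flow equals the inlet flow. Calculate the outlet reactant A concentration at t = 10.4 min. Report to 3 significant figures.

Accumulation = in − out − consumed: V dC/dt = Q C_in − Q C − k V C.
This is linear with rate a = Q/V + k = 0.076532 min⁻¹.
C_ss = Q C_in/(Q + kV) = 0.68301 mol/L; C(t) = C_ss + (C₀ − C_ss) e^(−a t).
C(10.4) = 0.68301 + (-0.68301)·e^(−0.076532·10.4) = 0.68301 + (-0.68301)·0.45116 = 0.37486 mol/L.

0.375 mol/L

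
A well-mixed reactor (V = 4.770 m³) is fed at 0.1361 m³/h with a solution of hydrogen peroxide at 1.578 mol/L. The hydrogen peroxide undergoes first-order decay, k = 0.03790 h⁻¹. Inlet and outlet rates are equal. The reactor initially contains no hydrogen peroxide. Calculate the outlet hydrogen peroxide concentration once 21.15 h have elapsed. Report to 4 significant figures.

Species balance: V dC/dt = Q C_in − Q C − k V C.
dC/dt = (Q/V) C_in − (Q/V + k) C; effective rate a = Q/V + k = 0.0285325 + 0.03790 = 0.0664325 h⁻¹.
C_ss = Q C_in/(Q + kV) = 0.677745 mol/L; C(t) = C_ss + (C₀ − C_ss) e^(−a t).
C(21.15) = 0.677745 + (-0.677745)·e^(−0.0664325·21.15) = 0.677745 + (-0.677745)·0.245355 = 0.511456 mol/L.

0.5115 mol/L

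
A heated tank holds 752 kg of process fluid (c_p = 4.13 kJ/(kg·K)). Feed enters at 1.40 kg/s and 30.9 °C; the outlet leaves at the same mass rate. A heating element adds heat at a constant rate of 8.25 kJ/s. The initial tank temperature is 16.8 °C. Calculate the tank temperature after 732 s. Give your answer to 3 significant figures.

28.4 °C

Energy balance: M c_p dT/dt = ṁ c_p (T_in − T) + 8.25.
τ = M/ṁ = 537.14 s; T_ss = T_in + Q̇/(ṁ c_p) = 30.9 + 8.25/(1.40·4.13) = 32.327 °C.
This is linear first-order; T(t) = T_ss + (T₀ − T_ss) e^(−t/τ).
T(732) = 32.327 + (-15.527)·e^(−732/537.14) = 32.327 + (-15.527)·0.25595 = 28.353 °C.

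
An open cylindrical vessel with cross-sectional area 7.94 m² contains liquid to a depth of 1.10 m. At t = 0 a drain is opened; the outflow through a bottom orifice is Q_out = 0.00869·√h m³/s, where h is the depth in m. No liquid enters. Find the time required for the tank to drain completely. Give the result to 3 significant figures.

1920 s

A dh/dt = −Q_out = −0.00869 √h.
Separate and integrate: 2(√h − √h₀) = −(0.00869/A) t.
Tank is empty when √h = 0: t_empty = 2A√h₀/0.00869.
t_empty = 2·7.94·√1.10/0.00869 = 15.880·1.0488/0.00869 = 1916.6 s.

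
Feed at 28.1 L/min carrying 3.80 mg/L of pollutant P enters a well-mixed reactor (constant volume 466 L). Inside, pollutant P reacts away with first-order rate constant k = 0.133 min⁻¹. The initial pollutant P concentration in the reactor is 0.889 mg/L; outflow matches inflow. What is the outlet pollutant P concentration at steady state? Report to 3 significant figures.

V dC/dt = Q(C_in − C) − k V C.
At steady state: 0 = Q C_in − (Q + kV) C_ss, so C_ss = Q C_in/(Q + kV).
C_ss = 28.1·3.80/(28.1 + 0.133·466) = 106.78/90.078 = 1.1854 mg/L.

1.19 mg/L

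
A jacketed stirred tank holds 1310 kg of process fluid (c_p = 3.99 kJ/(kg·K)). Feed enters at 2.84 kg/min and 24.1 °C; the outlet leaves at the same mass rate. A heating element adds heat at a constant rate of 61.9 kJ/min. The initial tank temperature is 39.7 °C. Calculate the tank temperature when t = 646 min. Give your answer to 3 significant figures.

Heat balance on the well-mixed liquid: M c_p dT/dt = ṁ c_p (T_in − T) + 61.9.
τ = M/ṁ = 461.27 min; T_ss = T_in + Q̇/(ṁ c_p) = 24.1 + 61.9/(2.84·3.99) = 29.563 °C.
Solution: T(t) = T_ss + (T₀ − T_ss) e^(−t/τ).
T(646) = 29.563 + (10.137)·e^(−646/461.27) = 29.563 + (10.137)·0.24648 = 32.061 °C.

32.1 °C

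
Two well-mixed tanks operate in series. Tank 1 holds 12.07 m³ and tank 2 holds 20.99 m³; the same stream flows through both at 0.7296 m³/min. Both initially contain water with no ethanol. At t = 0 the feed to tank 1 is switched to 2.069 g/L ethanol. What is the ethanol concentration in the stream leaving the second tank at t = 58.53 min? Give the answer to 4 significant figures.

1.514 g/L

Species balance on tank i: dCᵢ/dt = (Cᵢ₋₁ − Cᵢ)/τᵢ with τᵢ = Vᵢ/Q.
τ₁ = 12.07/0.7296 = 16.5433 min; τ₂ = 20.99/0.7296 = 28.7692 min.
Solving the cascade with C₁(0)=C₂(0)=0 gives C₂(t) = C_in[1 − (τ₁ e^(−t/τ₁) − τ₂ e^(−t/τ₂))/(τ₁ − τ₂)].
At t = 58.53: e^(−t/τ₁) = 0.0290718, e^(−t/τ₂) = 0.130750.
C₂ = 2.069·[1 − (16.5433·0.0290718 − 28.7692·0.130750)/(-12.2259)] = 2.069·0.731665 = 1.51382 g/L.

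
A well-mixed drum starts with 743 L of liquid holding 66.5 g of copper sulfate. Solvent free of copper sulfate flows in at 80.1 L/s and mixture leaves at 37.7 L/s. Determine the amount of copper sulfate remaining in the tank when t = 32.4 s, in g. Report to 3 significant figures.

26.2 g

Let m(t) be the amount of copper sulfate. Volume: V(t) = V₀ + (Q_in − Q_out) t = 743 + 42.400 t; V(32.4) = 2116.8 L.
No copper sulfate enters, so dm/dt = −Q_out · (m/V).
dm/m = −Q_out dt/(V₀ + 42.400 t); integrating gives ln(m/m₀) = −(Q_out/(Q_in−Q_out)) ln(V/V₀).
m = m₀ (V₀/V)^(Q_out/(Q_in−Q_out)) = 66.5 × (743/2116.8)^(0.88915) = 26.214 g.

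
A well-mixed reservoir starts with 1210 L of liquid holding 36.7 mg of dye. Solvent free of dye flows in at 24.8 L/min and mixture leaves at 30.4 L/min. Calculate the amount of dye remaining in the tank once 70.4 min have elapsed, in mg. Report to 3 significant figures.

4.32 mg

Let m(t) be the amount of dye. Volume: V(t) = V₀ + (Q_in − Q_out) t = 1210 − 5.6000 t; V(70.4) = 815.76 L.
Species balance (pure solvent in): dm/dt = −Q_out · m/V(t).
dm/m = −Q_out dt/(V₀ − 5.6000 t); integrating gives ln(m/m₀) = −(Q_out/(Q_in−Q_out)) ln(V/V₀).
m = m₀ (V₀/V)^(Q_out/(Q_in−Q_out)) = 36.7 × (1210/815.76)^(-5.4286) = 4.3169 mg.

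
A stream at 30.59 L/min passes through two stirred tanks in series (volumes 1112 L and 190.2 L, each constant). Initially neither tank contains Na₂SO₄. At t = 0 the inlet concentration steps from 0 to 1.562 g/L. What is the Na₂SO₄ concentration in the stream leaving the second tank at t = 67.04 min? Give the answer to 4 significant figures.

1.264 g/L

Time constants: τᵢ = Vᵢ/Q for each well-mixed tank.
τ₁ = 1112/30.59 = 36.3517 min; τ₂ = 190.2/30.59 = 6.21772 min.
Tank 1: C₁ = C_in(1 − e^(−t/τ₁)). Tank 2 (τ₁ ≠ τ₂): C₂ = C_in[1 − (τ₁ e^(−t/τ₁) − τ₂ e^(−t/τ₂))/(τ₁ − τ₂)].
At t = 67.04: e^(−t/τ₁) = 0.158151, e^(−t/τ₂) = 2.07681e-05.
C₂ = 1.562·[1 − (36.3517·0.158151 − 6.21772·2.07681e-05)/(30.1340)] = 1.562·0.809221 = 1.26400 g/L.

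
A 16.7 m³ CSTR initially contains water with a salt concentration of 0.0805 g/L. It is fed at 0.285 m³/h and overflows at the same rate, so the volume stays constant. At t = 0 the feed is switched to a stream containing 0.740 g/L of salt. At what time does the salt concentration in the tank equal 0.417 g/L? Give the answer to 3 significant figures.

41.8 h

Transient balance on the dissolved component: V dC/dt = Q(C_in − C), so τ = V/Q = 58.596 h.
C(t) = C_in + (C₀ − C_in) e^(−t/τ). Set C = 0.417 and solve for t:
e^(−t/τ) = (C − C_in)/(C₀ − C_in) = (0.417 − 0.740)/(0.0805 − 0.740) = 0.48976
t = −τ ln(…) = 58.596 × 0.71383 = 41.828 h.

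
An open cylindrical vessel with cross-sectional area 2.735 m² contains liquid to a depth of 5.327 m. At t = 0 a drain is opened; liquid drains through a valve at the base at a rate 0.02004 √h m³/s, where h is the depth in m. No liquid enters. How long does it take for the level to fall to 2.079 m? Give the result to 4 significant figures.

236.4 s

A dh/dt = −Q_out = −0.02004 √h.
This is separable: 2 d(√h)/dt = −0.02004/A, so √h = √h₀ − (0.02004/(2A)) t.
t = 2A(√h₀ − √h)/0.02004 = 2·2.735·(√5.327 − √2.079)/0.02004
  = 5.47000 × (2.30803 − 1.44187) / 0.02004 = 236.421 s.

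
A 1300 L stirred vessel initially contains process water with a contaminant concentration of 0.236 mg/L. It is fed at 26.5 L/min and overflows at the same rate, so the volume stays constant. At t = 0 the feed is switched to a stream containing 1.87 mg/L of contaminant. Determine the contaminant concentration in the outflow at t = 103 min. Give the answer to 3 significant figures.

Accumulation = in − out for the solute gives V dC/dt = Q(C_in − C).
Time constant τ = V/Q = 1300/26.5 = 49.057 min.
C approaches C_in exponentially: C(t) = C_in + (C₀ − C_in) e^(−t/τ).
C(103) = 1.87 + (0.236 − 1.87)·e^(−103/49.057) = 1.87 + (-1.6340)·0.12250 = 1.6698 mg/L.

1.67 mg/L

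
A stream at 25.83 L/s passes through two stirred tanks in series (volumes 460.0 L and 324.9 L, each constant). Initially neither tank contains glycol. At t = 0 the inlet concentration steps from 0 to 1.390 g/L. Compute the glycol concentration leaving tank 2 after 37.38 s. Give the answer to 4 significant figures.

Each tank obeys Vᵢ dCᵢ/dt = Q(Cᵢ₋₁ − Cᵢ), so τᵢ = Vᵢ/Q.
τ₁ = 460.0/25.83 = 17.8087 s; τ₂ = 324.9/25.83 = 12.5784 s.
Tank 1: C₁ = C_in(1 − e^(−t/τ₁)). Tank 2 (τ₁ ≠ τ₂): C₂ = C_in[1 − (τ₁ e^(−t/τ₁) − τ₂ e^(−t/τ₂))/(τ₁ − τ₂)].
At t = 37.38: e^(−t/τ₁) = 0.122583, e^(−t/τ₂) = 0.0512130.
C₂ = 1.390·[1 − (17.8087·0.122583 − 12.5784·0.0512130)/(5.23035)] = 1.390·0.705781 = 0.981035 g/L.

0.9810 g/L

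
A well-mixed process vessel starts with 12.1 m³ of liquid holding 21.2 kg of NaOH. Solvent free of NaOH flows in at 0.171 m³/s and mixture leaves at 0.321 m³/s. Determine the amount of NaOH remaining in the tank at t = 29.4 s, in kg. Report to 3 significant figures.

Total volume: dV/dt = Q_in − Q_out = -0.15000 m³/s, so V(t) = 12.1 − 0.15000 t and V(29.4) = 7.6900 m³.
Species balance (pure solvent in): dm/dt = −Q_out · m/V(t).
Separate: dm/m = −Q_out dt/V(t) ⇒ ln(m/m₀) = −(Q_out/(Q_in−Q_out)) ln(V/V₀).
m = m₀ (V₀/V)^(Q_out/(Q_in−Q_out)) = 21.2 × (12.1/7.6900)^(-2.1400) = 8.0363 kg.

8.04 kg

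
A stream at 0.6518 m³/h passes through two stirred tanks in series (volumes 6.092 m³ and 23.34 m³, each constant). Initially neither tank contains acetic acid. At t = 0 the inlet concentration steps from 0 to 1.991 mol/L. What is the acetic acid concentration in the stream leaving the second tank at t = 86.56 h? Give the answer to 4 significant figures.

Species balance on tank i: dCᵢ/dt = (Cᵢ₋₁ − Cᵢ)/τᵢ with τᵢ = Vᵢ/Q.
τ₁ = 6.092/0.6518 = 9.34643 h; τ₂ = 23.34/0.6518 = 35.8085 h.
Tank 1: C₁ = C_in(1 − e^(−t/τ₁)). Tank 2 (τ₁ ≠ τ₂): C₂ = C_in[1 − (τ₁ e^(−t/τ₁) − τ₂ e^(−t/τ₂))/(τ₁ − τ₂)].
At t = 86.56: e^(−t/τ₁) = 9.50322e-05, e^(−t/τ₂) = 0.0891619.
C₂ = 1.991·[1 − (9.34643·9.50322e-05 − 35.8085·0.0891619)/(-26.4621)] = 1.991·0.879380 = 1.75084 mol/L.

1.751 mol/L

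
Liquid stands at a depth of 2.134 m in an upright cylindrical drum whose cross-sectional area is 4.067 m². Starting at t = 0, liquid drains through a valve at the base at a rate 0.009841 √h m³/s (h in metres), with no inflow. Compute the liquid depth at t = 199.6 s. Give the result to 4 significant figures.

Volume balance on the tank: A dh/dt = −0.009841 √h.
This is separable: 2 d(√h)/dt = −0.009841/A, so √h = √h₀ − (0.009841/(2A)) t.
√h = √2.134 − 0.009841·199.6/(2·4.067) = 1.46082 − 0.241488 = 1.21933.
h = 1.21933² = 1.48677 m.

1.487 m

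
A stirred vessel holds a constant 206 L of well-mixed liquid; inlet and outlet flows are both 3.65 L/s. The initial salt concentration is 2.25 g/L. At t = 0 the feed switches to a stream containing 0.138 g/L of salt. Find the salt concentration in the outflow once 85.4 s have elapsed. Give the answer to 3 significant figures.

Unsteady species balance (constant V, well mixed): V dC/dt = Q(C_in − C).
So dC/dt = (C_in − C)/τ with τ = V/Q = 206/3.65 = 56.438 s.
Solution: C(t) = C_in + (C₀ − C_in) e^(−t/τ).
C(85.4) = 0.138 + (2.25 − 0.138)·e^(−85.4/56.438) = 0.138 + (2.1120)·0.22021 = 0.60309 g/L.

0.603 g/L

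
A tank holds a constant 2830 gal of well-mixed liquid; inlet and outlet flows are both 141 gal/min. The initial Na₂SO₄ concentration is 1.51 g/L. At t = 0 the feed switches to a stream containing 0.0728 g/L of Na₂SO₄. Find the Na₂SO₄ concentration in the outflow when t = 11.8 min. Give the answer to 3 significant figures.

0.871 g/L

Unsteady species balance (constant V, well mixed): V dC/dt = Q(C_in − C).
Time constant τ = V/Q = 2830/141 = 20.071 min.
Solution: C(t) = C_in + (C₀ − C_in) e^(−t/τ).
C(11.8) = 0.0728 + (1.51 − 0.0728)·e^(−11.8/20.071) = 0.0728 + (1.4372)·0.55548 = 0.87114 g/L.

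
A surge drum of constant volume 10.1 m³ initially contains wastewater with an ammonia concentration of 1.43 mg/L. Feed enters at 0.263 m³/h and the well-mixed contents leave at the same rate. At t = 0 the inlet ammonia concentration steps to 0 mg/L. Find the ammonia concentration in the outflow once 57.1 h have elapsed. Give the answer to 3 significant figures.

0.323 mg/L

Accumulation = in − out for the solute gives V dC/dt = Q(C_in − C).
So dC/dt = (C_in − C)/τ with τ = V/Q = 10.1/0.263 = 38.403 h.
Integrating: C(t) = C_in + (C₀ − C_in) e^(−t/τ).
C(57.1) = 0 + (1.43 − 0)·e^(−57.1/38.403) = 0 + (1.4300)·0.22608 = 0.32330 mg/L.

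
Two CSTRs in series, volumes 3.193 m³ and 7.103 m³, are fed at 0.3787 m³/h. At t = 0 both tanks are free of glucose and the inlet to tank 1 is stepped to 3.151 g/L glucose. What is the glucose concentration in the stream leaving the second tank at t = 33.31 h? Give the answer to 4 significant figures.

2.231 g/L

Each tank obeys Vᵢ dCᵢ/dt = Q(Cᵢ₋₁ − Cᵢ), so τᵢ = Vᵢ/Q.
τ₁ = 3.193/0.3787 = 8.43148 h; τ₂ = 7.103/0.3787 = 18.7563 h.
Tank 1: C₁ = C_in(1 − e^(−t/τ₁)). Tank 2 (τ₁ ≠ τ₂): C₂ = C_in[1 − (τ₁ e^(−t/τ₁) − τ₂ e^(−t/τ₂))/(τ₁ − τ₂)].
At t = 33.31: e^(−t/τ₁) = 0.0192418, e^(−t/τ₂) = 0.169324.
C₂ = 3.151·[1 − (8.43148·0.0192418 − 18.7563·0.169324)/(-10.3248)] = 3.151·0.708115 = 2.23127 g/L.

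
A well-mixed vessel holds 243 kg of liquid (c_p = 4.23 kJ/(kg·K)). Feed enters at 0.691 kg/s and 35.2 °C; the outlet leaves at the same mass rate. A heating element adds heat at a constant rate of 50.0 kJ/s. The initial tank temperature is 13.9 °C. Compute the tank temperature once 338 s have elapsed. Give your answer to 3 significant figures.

37.6 °C

M c_p dT/dt = ṁ c_p (T_in − T) + Q̇.
Rearrange: dT/dt = (T_ss − T)/τ with τ = M/ṁ = 351.66 s and T_ss = T_in + Q̇/(ṁ c_p) = 52.306 °C.
T approaches T_ss exponentially: T(t) = T_ss + (T₀ − T_ss) e^(−t/τ).
T(338) = 52.306 + (-38.406)·e^(−338/351.66) = 52.306 + (-38.406)·0.38246 = 37.618 °C.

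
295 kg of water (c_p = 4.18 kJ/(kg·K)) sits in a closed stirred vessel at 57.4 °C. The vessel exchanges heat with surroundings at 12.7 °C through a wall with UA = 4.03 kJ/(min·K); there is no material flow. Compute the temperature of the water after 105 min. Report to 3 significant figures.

44.4 °C

M c_p dT/dt = −UA(T − T_amb).
dT/dt = (T_ss − T)/τ with T_ss = T_amb = 12.700 °C, τ = M c_p/UA = 295·4.18/4.03 = 305.98 min.
T approaches T_ss exponentially: T(t) = T_ss + (T₀ − T_ss) e^(−t/τ).
T(105) = 12.700 + (44.700)·0.70953 = 44.416 °C.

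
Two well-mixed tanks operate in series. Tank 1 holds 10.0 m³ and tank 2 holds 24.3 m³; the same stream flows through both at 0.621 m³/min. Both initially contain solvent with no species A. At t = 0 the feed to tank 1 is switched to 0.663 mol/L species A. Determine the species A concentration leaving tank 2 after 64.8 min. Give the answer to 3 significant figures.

0.456 mol/L

Each tank obeys Vᵢ dCᵢ/dt = Q(Cᵢ₋₁ − Cᵢ), so τᵢ = Vᵢ/Q.
τ₁ = 10.0/0.621 = 16.103 min; τ₂ = 24.3/0.621 = 39.130 min.
Solving the cascade with C₁(0)=C₂(0)=0 gives C₂(t) = C_in[1 − (τ₁ e^(−t/τ₁) − τ₂ e^(−t/τ₂))/(τ₁ − τ₂)].
At t = 64.8: e^(−t/τ₁) = 0.017880, e^(−t/τ₂) = 0.19090.
C₂ = 0.663·[1 − (16.103·0.017880 − 39.130·0.19090)/(-23.027)] = 0.663·0.68811 = 0.45621 mol/L.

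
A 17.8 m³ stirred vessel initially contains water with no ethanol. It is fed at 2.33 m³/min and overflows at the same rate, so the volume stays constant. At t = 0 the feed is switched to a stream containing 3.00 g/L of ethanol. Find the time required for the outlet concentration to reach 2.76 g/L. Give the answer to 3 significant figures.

Species balance on the tank: V dC/dt = Q(C_in − C), so τ = V/Q = 7.6395 min.
C(t) = C_in + (C₀ − C_in) e^(−t/τ). Set C = 2.76 and solve for t:
e^(−t/τ) = (C − C_in)/(C₀ − C_in) = (2.76 − 3.00)/(0 − 3.00) = 0.080000
t = −τ ln(…) = 7.6395 × 2.5257 = 19.295 min.

19.3 min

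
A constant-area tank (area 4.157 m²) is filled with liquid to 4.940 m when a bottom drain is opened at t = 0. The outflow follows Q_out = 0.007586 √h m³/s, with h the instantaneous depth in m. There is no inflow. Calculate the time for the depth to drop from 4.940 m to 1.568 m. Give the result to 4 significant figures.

A dh/dt = −Q_out = −0.007586 √h.
Separate and integrate: 2(√h − √h₀) = −(0.007586/A) t.
t = 2A(√h₀ − √h)/0.007586 = 2·4.157·(√4.940 − √1.568)/0.007586
  = 8.31400 × (2.22261 − 1.25220) / 0.007586 = 1063.54 s.

1064 s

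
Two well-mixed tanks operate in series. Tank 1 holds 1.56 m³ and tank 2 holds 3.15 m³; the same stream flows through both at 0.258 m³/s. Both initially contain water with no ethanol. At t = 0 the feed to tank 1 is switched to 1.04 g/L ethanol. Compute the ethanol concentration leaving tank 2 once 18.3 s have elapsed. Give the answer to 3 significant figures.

0.629 g/L

Each tank obeys Vᵢ dCᵢ/dt = Q(Cᵢ₋₁ − Cᵢ), so τᵢ = Vᵢ/Q.
τ₁ = 1.56/0.258 = 6.0465 s; τ₂ = 3.15/0.258 = 12.209 s.
Solving the cascade with C₁(0)=C₂(0)=0 gives C₂(t) = C_in[1 − (τ₁ e^(−t/τ₁) − τ₂ e^(−t/τ₂))/(τ₁ − τ₂)].
At t = 18.3: e^(−t/τ₁) = 0.048483, e^(−t/τ₂) = 0.22339.
C₂ = 1.04·[1 − (6.0465·0.048483 − 12.209·0.22339)/(-6.1628)] = 1.04·0.60501 = 0.62921 g/L.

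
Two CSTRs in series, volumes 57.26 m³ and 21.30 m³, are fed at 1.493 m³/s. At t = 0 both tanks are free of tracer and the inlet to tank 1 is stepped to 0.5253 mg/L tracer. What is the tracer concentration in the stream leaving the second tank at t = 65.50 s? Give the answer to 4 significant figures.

Each tank obeys Vᵢ dCᵢ/dt = Q(Cᵢ₋₁ − Cᵢ), so τᵢ = Vᵢ/Q.
τ₁ = 57.26/1.493 = 38.3523 s; τ₂ = 21.30/1.493 = 14.2666 s.
Solving the cascade with C₁(0)=C₂(0)=0 gives C₂(t) = C_in[1 − (τ₁ e^(−t/τ₁) − τ₂ e^(−t/τ₂))/(τ₁ − τ₂)].
At t = 65.50: e^(−t/τ₁) = 0.181255, e^(−t/τ₂) = 0.0101412.
C₂ = 0.5253·[1 − (38.3523·0.181255 − 14.2666·0.0101412)/(24.0857)] = 0.5253·0.717390 = 0.376845 mg/L.

0.3768 mg/L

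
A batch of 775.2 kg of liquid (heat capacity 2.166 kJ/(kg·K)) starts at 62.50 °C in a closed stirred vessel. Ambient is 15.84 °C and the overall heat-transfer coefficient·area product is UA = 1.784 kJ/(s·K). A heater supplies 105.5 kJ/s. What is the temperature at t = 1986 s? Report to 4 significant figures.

M c_p dT/dt = −UA(T − T_amb) + Q̇.
dT/dt = (T_ss − T)/τ with T_ss = T_amb + Q̇/UA = 15.84 + 105.5/1.784 = 74.9768 °C, τ = M c_p/UA = 775.2·2.166/1.784 = 941.190 s.
Solution: T(t) = T_ss + (T₀ − T_ss) e^(−t/τ).
T(1986) = 74.9768 + (-12.4768)·0.121227 = 73.4643 °C.

73.46 °C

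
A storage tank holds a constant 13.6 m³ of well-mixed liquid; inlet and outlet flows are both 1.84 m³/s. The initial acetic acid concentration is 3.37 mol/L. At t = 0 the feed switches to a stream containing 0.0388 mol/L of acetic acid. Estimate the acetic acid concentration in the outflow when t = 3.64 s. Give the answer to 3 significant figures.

Unsteady species balance (constant V, well mixed): V dC/dt = Q(C_in − C).
Time constant τ = V/Q = 13.6/1.84 = 7.3913 s.
Solution: C(t) = C_in + (C₀ − C_in) e^(−t/τ).
C(3.64) = 0.0388 + (3.37 − 0.0388)·e^(−3.64/7.3913) = 0.0388 + (3.3312)·0.61111 = 2.0745 mol/L.

2.07 mol/L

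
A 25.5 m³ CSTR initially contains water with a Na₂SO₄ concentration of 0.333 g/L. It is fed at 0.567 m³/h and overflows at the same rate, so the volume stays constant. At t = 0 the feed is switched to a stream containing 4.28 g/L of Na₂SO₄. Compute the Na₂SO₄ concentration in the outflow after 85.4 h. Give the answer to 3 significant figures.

3.69 g/L

Accumulation = in − out for the solute gives V dC/dt = Q(C_in − C).
So dC/dt = (C_in − C)/τ with τ = V/Q = 25.5/0.567 = 44.974 h.
C approaches C_in exponentially: C(t) = C_in + (C₀ − C_in) e^(−t/τ).
C(85.4) = 4.28 + (0.333 − 4.28)·e^(−85.4/44.974) = 4.28 + (-3.9470)·0.14973 = 3.6890 g/L.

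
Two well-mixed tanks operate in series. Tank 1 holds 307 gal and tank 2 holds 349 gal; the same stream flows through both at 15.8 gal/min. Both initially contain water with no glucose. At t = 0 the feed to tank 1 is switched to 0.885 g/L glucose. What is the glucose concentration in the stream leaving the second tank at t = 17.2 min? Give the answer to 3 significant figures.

Species balance on tank i: dCᵢ/dt = (Cᵢ₋₁ − Cᵢ)/τᵢ with τᵢ = Vᵢ/Q.
τ₁ = 307/15.8 = 19.430 min; τ₂ = 349/15.8 = 22.089 min.
Solving the cascade with C₁(0)=C₂(0)=0 gives C₂(t) = C_in[1 − (τ₁ e^(−t/τ₁) − τ₂ e^(−t/τ₂))/(τ₁ − τ₂)].
At t = 17.2: e^(−t/τ₁) = 0.41263, e^(−t/τ₂) = 0.45901.
C₂ = 0.885·[1 − (19.430·0.41263 − 22.089·0.45901)/(-2.6582)] = 0.885·0.20195 = 0.17872 g/L.

0.179 g/L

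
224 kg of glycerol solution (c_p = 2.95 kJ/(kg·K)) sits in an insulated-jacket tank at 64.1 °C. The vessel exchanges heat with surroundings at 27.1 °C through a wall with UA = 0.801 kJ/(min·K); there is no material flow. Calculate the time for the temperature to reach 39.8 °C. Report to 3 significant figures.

Heat balance on the well-mixed liquid: M c_p dT/dt = −UA(T − T_amb).
τ = M c_p/UA = 824.97 min; T_ss = T_amb = 27.100 °C.
T(t) = T_ss + (T₀ − T_ss)e^(−t/τ); set T = 39.8:
t = −τ ln[(T − T_ss)/(T₀ − T_ss)] = −824.97 · ln(0.34324) = 882.15 min.

882 min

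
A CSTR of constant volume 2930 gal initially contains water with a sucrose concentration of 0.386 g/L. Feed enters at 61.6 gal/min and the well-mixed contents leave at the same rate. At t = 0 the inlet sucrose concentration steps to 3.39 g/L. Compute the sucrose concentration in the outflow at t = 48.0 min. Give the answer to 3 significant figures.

Unsteady species balance (constant V, well mixed): V dC/dt = Q(C_in − C).
So dC/dt = (C_in − C)/τ with τ = V/Q = 2930/61.6 = 47.565 min.
Solution: C(t) = C_in + (C₀ − C_in) e^(−t/τ).
C(48.0) = 3.39 + (0.386 − 3.39)·e^(−48.0/47.565) = 3.39 + (-3.0040)·0.36453 = 2.2950 g/L.

2.29 g/L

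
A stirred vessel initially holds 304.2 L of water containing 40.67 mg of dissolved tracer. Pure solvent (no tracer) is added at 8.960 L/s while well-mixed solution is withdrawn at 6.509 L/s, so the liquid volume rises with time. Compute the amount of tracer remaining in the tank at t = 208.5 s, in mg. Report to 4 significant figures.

2.967 mg

Total volume: dV/dt = Q_in − Q_out = 2.45100 L/s, so V(t) = 304.2 + 2.45100 t and V(208.5) = 815.234 L.
Species balance (pure solvent in): dm/dt = −Q_out · m/V(t).
Separate: dm/m = −Q_out dt/V(t) ⇒ ln(m/m₀) = −(Q_out/(Q_in−Q_out)) ln(V/V₀).
m = m₀ (V₀/V)^(Q_out/(Q_in−Q_out)) = 40.67 × (304.2/815.234)^(2.65565) = 2.96708 mg.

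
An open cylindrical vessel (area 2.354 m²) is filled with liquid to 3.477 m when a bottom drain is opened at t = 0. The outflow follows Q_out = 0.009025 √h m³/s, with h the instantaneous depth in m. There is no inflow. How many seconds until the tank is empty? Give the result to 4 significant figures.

A dh/dt = −Q_out = −0.009025 √h.
This is separable: 2 d(√h)/dt = −0.009025/A, so √h = √h₀ − (0.009025/(2A)) t.
Tank is empty when √h = 0: t_empty = 2A√h₀/0.009025.
t_empty = 2·2.354·√3.477/0.009025 = 4.70800·1.86467/0.009025 = 972.728 s.

972.7 s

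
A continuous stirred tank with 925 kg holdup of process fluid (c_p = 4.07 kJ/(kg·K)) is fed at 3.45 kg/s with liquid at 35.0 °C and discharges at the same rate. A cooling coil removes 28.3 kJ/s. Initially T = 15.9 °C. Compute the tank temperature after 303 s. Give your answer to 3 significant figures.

27.5 °C

Heat balance on the well-mixed liquid: M c_p dT/dt = ṁ c_p (T_in − T) − 28.3.
Rearrange: dT/dt = (T_ss − T)/τ with τ = M/ṁ = 268.12 s and T_ss = T_in − Q̇/(ṁ c_p) = 32.985 °C.
Integrating: T(t) = T_ss + (T₀ − T_ss) e^(−t/τ).
T(303) = 32.985 + (-17.085)·e^(−303/268.12) = 32.985 + (-17.085)·0.32300 = 27.466 °C.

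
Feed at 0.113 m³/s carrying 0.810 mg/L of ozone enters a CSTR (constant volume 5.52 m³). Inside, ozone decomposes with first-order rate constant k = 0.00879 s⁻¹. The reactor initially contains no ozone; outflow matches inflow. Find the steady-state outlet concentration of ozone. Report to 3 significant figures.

0.567 mg/L

V dC/dt = Q(C_in − C) − k V C.
Steady state (dC/dt = 0): C_ss = Q C_in/(Q + kV) = C_in/(1 + kV/Q).
C_ss = 0.113·0.810/(0.113 + 0.00879·5.52) = 0.091530/0.16152 = 0.56668 mg/L.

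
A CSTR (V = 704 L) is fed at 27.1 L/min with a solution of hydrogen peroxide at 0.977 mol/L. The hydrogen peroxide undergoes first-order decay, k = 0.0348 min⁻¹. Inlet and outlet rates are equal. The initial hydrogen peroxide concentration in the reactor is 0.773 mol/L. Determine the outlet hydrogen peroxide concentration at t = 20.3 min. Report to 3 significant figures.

0.572 mol/L

V dC/dt = Q(C_in − C) − k V C.
This is linear with rate a = Q/V + k = 0.073294 min⁻¹.
C_ss = Q C_in/(Q + kV) = 0.51312 mol/L; C(t) = C_ss + (C₀ − C_ss) e^(−a t).
C(20.3) = 0.51312 + (0.25988)·e^(−0.073294·20.3) = 0.51312 + (0.25988)·0.22585 = 0.57182 mol/L.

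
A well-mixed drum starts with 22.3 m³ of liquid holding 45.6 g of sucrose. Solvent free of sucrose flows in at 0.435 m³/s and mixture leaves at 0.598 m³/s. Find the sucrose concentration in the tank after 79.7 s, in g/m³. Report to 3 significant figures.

Let m(t) be the amount of sucrose. Volume: V(t) = V₀ + (Q_in − Q_out) t = 22.3 − 0.16300 t; V(79.7) = 9.3089 m³.
Species balance (pure solvent in): dm/dt = −Q_out · m/V(t).
Separate: dm/m = −Q_out dt/V(t) ⇒ ln(m/m₀) = −(Q_out/(Q_in−Q_out)) ln(V/V₀).
m = m₀ (V₀/V)^(Q_out/(Q_in−Q_out)) = 45.6 × (22.3/9.3089)^(-3.6687) = 1.8494 g.
C = m/V = 1.8494/9.3089 = 0.19867 g/m³.

0.199 g/m³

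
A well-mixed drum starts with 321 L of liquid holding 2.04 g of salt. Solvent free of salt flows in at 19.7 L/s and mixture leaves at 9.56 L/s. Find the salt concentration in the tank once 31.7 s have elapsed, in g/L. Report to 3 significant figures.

0.00165 g/L

Let m(t) be the amount of salt. Volume: V(t) = V₀ + (Q_in − Q_out) t = 321 + 10.140 t; V(31.7) = 642.44 L.
Solute balance: dm/dt = 0 − Q_out C = −Q_out m/V(t).
Separate: dm/m = −Q_out dt/V(t) ⇒ ln(m/m₀) = −(Q_out/(Q_in−Q_out)) ln(V/V₀).
m = m₀ (V₀/V)^(Q_out/(Q_in−Q_out)) = 2.04 × (321/642.44)^(0.94280) = 1.0606 g.
C = m/V = 1.0606/642.44 = 0.0016509 g/L.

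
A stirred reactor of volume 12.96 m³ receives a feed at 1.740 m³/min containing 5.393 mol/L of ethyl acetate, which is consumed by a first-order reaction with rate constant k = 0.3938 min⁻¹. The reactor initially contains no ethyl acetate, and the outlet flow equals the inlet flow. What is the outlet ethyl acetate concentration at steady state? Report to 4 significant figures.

V dC/dt = Q(C_in − C) − k V C.
At steady state: 0 = Q C_in − (Q + kV) C_ss, so C_ss = Q C_in/(Q + kV).
C_ss = 1.740·5.393/(1.740 + 0.3938·12.96) = 9.38382/6.84365 = 1.37117 mol/L.

1.371 mol/L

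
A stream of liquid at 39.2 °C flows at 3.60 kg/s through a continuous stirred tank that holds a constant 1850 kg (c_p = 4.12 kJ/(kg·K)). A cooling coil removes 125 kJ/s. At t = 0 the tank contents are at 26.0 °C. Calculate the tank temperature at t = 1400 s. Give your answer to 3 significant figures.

30.5 °C

First-law balance (no shaft work): M c_p dT/dt = ṁ c_p (T_in − T) − 125.
Rearrange: dT/dt = (T_ss − T)/τ with τ = M/ṁ = 513.89 s and T_ss = T_in − Q̇/(ṁ c_p) = 30.772 °C.
Integrating: T(t) = T_ss + (T₀ − T_ss) e^(−t/τ).
T(1400) = 30.772 + (-4.7723)·e^(−1400/513.89) = 30.772 + (-4.7723)·0.065591 = 30.459 °C.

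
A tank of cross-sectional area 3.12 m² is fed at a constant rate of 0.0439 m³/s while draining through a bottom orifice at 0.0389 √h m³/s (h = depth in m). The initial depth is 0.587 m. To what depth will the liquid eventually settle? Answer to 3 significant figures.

1.27 m

A dh/dt = Q_in − 0.0389 √h. Steady state requires inflow = outflow:
Q_in = 0.0389 √h_ss ⇒ √h_ss = 0.0439/0.0389 = 1.1285.
h_ss = 1.1285² = 1.2736 m. (Since h₀ = 0.587 m < h_ss, the level will rise toward this value.)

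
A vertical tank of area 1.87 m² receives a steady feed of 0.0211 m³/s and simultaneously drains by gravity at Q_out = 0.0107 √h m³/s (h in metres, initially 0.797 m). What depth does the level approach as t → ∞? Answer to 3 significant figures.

Level balance: A dh/dt = 0.0211 − 0.0107 √h. Setting dh/dt = 0:
Q_in = 0.0107 √h_ss ⇒ √h_ss = 0.0211/0.0107 = 1.9720.
h_ss = 1.9720² = 3.8886 m. (Since h₀ = 0.797 m < h_ss, the level will rise toward this value.)

3.89 m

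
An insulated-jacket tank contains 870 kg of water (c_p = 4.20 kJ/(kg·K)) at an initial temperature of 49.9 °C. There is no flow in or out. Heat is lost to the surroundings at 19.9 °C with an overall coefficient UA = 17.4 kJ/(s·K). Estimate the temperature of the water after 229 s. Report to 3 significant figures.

30.0 °C

Heat balance on the well-mixed liquid: M c_p dT/dt = −UA(T − T_amb).
dT/dt = (T_ss − T)/τ with T_ss = T_amb = 19.900 °C, τ = M c_p/UA = 870·4.20/17.4 = 210.00 s.
Solution: T(t) = T_ss + (T₀ − T_ss) e^(−t/τ).
T(229) = 19.900 + (30.000)·0.33606 = 29.982 °C.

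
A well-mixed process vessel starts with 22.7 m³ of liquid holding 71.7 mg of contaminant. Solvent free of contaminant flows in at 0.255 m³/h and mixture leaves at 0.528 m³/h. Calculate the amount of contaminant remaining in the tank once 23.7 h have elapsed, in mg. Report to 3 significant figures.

Let m(t) be the amount of contaminant. Volume: V(t) = V₀ + (Q_in − Q_out) t = 22.7 − 0.27300 t; V(23.7) = 16.230 m³.
Species balance (pure solvent in): dm/dt = −Q_out · m/V(t).
dm/m = −Q_out dt/(V₀ − 0.27300 t); integrating gives ln(m/m₀) = −(Q_out/(Q_in−Q_out)) ln(V/V₀).
m = m₀ (V₀/V)^(Q_out/(Q_in−Q_out)) = 71.7 × (22.7/16.230)^(-1.9341) = 37.472 mg.

37.5 mg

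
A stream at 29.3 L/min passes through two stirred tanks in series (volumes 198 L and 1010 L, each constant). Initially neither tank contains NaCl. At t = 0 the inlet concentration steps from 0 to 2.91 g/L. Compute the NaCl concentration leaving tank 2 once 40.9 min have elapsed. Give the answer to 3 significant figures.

1.81 g/L

Species balance on tank i: dCᵢ/dt = (Cᵢ₋₁ − Cᵢ)/τᵢ with τᵢ = Vᵢ/Q.
τ₁ = 198/29.3 = 6.7577 min; τ₂ = 1010/29.3 = 34.471 min.
Tank 1: C₁ = C_in(1 − e^(−t/τ₁)). Tank 2 (τ₁ ≠ τ₂): C₂ = C_in[1 − (τ₁ e^(−t/τ₁) − τ₂ e^(−t/τ₂))/(τ₁ − τ₂)].
At t = 40.9: e^(−t/τ₁) = 0.0023523, e^(−t/τ₂) = 0.30529.
C₂ = 2.91·[1 − (6.7577·0.0023523 − 34.471·0.30529)/(-27.713)] = 2.91·0.62085 = 1.8067 g/L.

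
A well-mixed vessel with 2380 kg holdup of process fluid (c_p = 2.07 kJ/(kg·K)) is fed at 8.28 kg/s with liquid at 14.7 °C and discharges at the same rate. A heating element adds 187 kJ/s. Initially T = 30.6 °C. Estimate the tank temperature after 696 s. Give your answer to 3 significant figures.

M c_p dT/dt = ṁ c_p (T_in − T) + Q̇.
Rearrange: dT/dt = (T_ss − T)/τ with τ = M/ṁ = 287.44 s and T_ss = T_in + Q̇/(ṁ c_p) = 25.610 °C.
T approaches T_ss exponentially: T(t) = T_ss + (T₀ − T_ss) e^(−t/τ).
T(696) = 25.610 + (4.9896)·e^(−696/287.44) = 25.610 + (4.9896)·0.088799 = 26.053 °C.

26.1 °C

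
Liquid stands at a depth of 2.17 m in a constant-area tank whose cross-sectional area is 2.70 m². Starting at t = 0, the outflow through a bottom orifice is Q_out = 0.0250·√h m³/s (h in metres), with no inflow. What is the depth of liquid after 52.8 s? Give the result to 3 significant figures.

Unsteady balance on liquid volume: A dh/dt = −0.0250 √h.
∫ h^(−1/2) dh = −(0.0250/A) ∫ dt, giving 2√h = 2√h₀ − (0.0250/A) t.
√h = √2.17 − 0.0250·52.8/(2·2.70) = 1.4731 − 0.24444 = 1.2286.
h = 1.2286² = 1.5096 m.

1.51 m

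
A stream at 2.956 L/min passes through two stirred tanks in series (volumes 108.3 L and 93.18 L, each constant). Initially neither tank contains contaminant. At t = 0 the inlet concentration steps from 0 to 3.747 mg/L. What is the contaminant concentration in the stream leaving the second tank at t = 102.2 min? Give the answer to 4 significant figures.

3.000 mg/L

Each tank obeys Vᵢ dCᵢ/dt = Q(Cᵢ₋₁ − Cᵢ), so τᵢ = Vᵢ/Q.
τ₁ = 108.3/2.956 = 36.6373 min; τ₂ = 93.18/2.956 = 31.5223 min.
Tank 1: C₁ = C_in(1 − e^(−t/τ₁)). Tank 2 (τ₁ ≠ τ₂): C₂ = C_in[1 − (τ₁ e^(−t/τ₁) − τ₂ e^(−t/τ₂))/(τ₁ − τ₂)].
At t = 102.2: e^(−t/τ₁) = 0.0614517, e^(−t/τ₂) = 0.0390799.
C₂ = 3.747·[1 − (36.6373·0.0614517 − 31.5223·0.0390799)/(5.11502)] = 3.747·0.800678 = 3.00014 mg/L.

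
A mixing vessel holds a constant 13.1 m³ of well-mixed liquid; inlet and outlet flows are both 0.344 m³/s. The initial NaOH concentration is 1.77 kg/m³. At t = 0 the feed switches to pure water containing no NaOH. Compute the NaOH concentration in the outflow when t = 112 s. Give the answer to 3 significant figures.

0.0935 kg/m³

Mass balance on the solute (V constant): V dC/dt = Q(C_in − C).
Time constant τ = V/Q = 13.1/0.344 = 38.081 s.
Solution: C(t) = C_in + (C₀ − C_in) e^(−t/τ).
C(112) = 0 + (1.77 − 0)·e^(−112/38.081) = 0 + (1.7700)·0.052809 = 0.093472 kg/m³.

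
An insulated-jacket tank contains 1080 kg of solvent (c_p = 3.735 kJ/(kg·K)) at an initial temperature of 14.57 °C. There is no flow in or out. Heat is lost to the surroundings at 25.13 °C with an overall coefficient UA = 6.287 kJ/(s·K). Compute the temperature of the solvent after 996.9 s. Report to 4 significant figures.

22.90 °C

Heat balance on the well-mixed liquid: M c_p dT/dt = −UA(T − T_amb).
dT/dt = (T_ss − T)/τ with T_ss = T_amb = 25.1300 °C, τ = M c_p/UA = 1080·3.735/6.287 = 641.610 s.
Solution: T(t) = T_ss + (T₀ − T_ss) e^(−t/τ).
T(996.9) = 25.1300 + (-10.5600)·0.211454 = 22.8970 °C.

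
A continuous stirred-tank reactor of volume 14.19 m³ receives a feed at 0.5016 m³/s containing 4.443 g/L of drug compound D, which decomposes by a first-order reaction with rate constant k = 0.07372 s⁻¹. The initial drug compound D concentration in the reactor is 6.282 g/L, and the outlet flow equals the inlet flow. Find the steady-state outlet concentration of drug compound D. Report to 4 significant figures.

Species balance: V dC/dt = Q C_in − Q C − k V C.
At steady state: 0 = Q C_in − (Q + kV) C_ss, so C_ss = Q C_in/(Q + kV).
C_ss = 0.5016·4.443/(0.5016 + 0.07372·14.19) = 2.22861/1.54769 = 1.43996 g/L.

1.440 g/L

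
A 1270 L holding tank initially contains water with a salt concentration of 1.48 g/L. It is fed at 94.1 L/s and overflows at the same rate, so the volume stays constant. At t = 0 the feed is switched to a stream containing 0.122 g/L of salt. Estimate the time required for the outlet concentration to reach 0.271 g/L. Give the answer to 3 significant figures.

29.8 s

Accumulation = in − out for the solute gives V dC/dt = Q(C_in − C), so τ = V/Q = 13.496 s.
C(t) = C_in + (C₀ − C_in) e^(−t/τ). Set C = 0.271 and solve for t:
e^(−t/τ) = (C − C_in)/(C₀ − C_in) = (0.271 − 0.122)/(1.48 − 0.122) = 0.10972
t = −τ ln(…) = 13.496 × 2.2098 = 29.824 s.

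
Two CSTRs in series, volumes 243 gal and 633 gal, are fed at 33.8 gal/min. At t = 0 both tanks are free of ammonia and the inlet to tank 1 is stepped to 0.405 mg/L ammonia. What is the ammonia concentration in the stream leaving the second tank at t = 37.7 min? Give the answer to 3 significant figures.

Time constants: τᵢ = Vᵢ/Q for each well-mixed tank.
τ₁ = 243/33.8 = 7.1893 min; τ₂ = 633/33.8 = 18.728 min.
Tank 1: C₁ = C_in(1 − e^(−t/τ₁)). Tank 2 (τ₁ ≠ τ₂): C₂ = C_in[1 − (τ₁ e^(−t/τ₁) − τ₂ e^(−t/τ₂))/(τ₁ − τ₂)].
At t = 37.7: e^(−t/τ₁) = 0.0052798, e^(−t/τ₂) = 0.13358.
C₂ = 0.405·[1 − (7.1893·0.0052798 − 18.728·0.13358)/(-11.538)] = 0.405·0.78648 = 0.31852 mg/L.

0.319 mg/L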